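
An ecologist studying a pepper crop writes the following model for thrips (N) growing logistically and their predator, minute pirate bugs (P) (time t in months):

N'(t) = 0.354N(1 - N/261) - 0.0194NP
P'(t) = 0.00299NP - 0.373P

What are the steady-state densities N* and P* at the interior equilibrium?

N* ≈ 125, P* ≈ 9.53

From dP/dt = 0 with P > 0: 0.00299N* = 0.373, so N* = 125.
Substitute into dN/dt = 0: 0.354(1 - 125/261) = 0.0194P*.
The bracket is 0.522, giving P* = 0.185/0.0194 = 9.53.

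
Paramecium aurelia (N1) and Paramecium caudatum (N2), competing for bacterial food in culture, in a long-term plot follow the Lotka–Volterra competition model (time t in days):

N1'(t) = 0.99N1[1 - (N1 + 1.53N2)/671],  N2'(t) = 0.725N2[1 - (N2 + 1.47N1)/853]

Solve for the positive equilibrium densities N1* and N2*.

Setting both brackets to zero gives the nullclines N1 + 1.53N2 = 671 and 1.47N1 + N2 = 853.
Substituting N2 = 853 - 1.47N1 into the first: N1(1 - 1.53·1.47) = 671 - 1.53·853.
So N1* = -634/-1.25 = 508, and then N2* = 853 - 1.47·508 = 107.

N1* ≈ 508, N2* ≈ 107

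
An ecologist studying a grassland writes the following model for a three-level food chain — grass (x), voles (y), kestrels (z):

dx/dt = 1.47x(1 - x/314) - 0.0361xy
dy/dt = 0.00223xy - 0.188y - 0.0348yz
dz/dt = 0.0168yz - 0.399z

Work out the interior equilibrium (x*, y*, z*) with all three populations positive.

x* ≈ 131, y* ≈ 23.8, z* ≈ 2.98

From dz/dt = 0: 0.0168y* = 0.399, so y* = 23.8.
From dx/dt = 0: 1.47(1 - x*/314) = 0.0361·23.8, giving x* = 314·(1 - 0.583) = 131.
From dy/dt = 0: 0.00223·131 - 0.188 = 0.0348z*, so z* = 0.104/0.0348 = 2.98.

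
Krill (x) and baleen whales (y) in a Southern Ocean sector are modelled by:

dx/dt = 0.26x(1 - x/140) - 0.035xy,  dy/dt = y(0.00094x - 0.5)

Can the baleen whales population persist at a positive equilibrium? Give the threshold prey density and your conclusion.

The predator equation gives dy/dt > 0 only when x > 0.5/0.00094 = 532.
Without the predator, x → K = 140. Since 140 < 532, the predator cannot invade.

Threshold x = 532; K < 532, so no, the predator goes extinct.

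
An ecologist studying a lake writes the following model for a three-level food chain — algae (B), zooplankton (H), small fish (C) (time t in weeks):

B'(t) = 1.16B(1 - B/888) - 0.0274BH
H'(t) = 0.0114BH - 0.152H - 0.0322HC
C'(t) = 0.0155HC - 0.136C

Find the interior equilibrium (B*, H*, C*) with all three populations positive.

From dC/dt = 0: 0.0155H* = 0.136, so H* = 8.77.
From dB/dt = 0: 1.16(1 - B*/888) = 0.0274·8.77, giving B* = 888·(1 - 0.207) = 704.
From dH/dt = 0: 0.0114·704 - 0.152 = 0.0322C*, so C* = 7.87/0.0322 = 245.

B* ≈ 704, H* ≈ 8.77, C* ≈ 245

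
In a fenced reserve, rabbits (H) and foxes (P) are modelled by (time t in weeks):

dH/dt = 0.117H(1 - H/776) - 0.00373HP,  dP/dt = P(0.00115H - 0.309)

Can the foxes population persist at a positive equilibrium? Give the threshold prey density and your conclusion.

The predator equation gives dP/dt > 0 only when H > 0.309/0.00115 = 269.
Without the predator, H → K = 776. Since 776 > 269, the predator can invade and persist.

Threshold H = 269; K > 269, so yes, the predator persists.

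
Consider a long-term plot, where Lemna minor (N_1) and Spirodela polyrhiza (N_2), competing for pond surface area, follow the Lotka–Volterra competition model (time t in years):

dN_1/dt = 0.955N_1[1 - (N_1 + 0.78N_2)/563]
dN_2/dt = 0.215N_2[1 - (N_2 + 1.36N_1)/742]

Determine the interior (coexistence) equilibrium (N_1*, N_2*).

Setting both brackets to zero gives the nullclines N_1 + 0.78N_2 = 563 and 1.36N_1 + N_2 = 742.
Substituting N_2 = 742 - 1.36N_1 into the first: N_1(1 - 0.78·1.36) = 563 - 0.78·742.
So N_1* = -15.8/-0.0608 = 259, and then N_2* = 742 - 1.36·259 = 389.

N_1* ≈ 259, N_2* ≈ 389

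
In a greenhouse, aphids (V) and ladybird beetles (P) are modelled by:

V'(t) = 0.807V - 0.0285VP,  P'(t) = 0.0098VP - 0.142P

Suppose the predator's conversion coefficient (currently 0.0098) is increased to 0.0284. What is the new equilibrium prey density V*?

V* ≈ 5

At the interior fixed point, setting dP/dt = 0 with P > 0 fixes V* = (predator death rate)/(VP coefficient) — independent of the other coefficients.
With the change, V* = 0.142/0.0284 = 5; it falls from 14.5.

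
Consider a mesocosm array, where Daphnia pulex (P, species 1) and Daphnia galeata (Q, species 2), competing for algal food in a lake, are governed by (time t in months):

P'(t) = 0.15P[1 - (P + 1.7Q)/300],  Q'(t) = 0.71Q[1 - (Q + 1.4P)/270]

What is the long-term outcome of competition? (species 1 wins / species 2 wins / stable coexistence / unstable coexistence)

unstable coexistence (outcome depends on initial conditions)

Compare the nullcline intercepts: K1/α12 = 300/1.7 = 176 < K2 = 270; K2/α21 = 270/1.4 = 193 < K1 = 300.
Since both are reversed, neither can invade when rare; the interior point is a saddle.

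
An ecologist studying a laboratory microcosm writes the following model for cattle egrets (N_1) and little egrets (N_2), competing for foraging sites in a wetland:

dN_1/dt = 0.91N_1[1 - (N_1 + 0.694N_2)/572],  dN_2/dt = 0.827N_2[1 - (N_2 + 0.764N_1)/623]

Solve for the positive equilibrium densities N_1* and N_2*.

Setting both brackets to zero gives the nullclines N_1 + 0.694N_2 = 572 and 0.764N_1 + N_2 = 623.
Substituting N_2 = 623 - 0.764N_1 into the first: N_1(1 - 0.694·0.764) = 572 - 0.694·623.
So N_1* = 140/0.47 = 297, and then N_2* = 623 - 0.764·297 = 396.

N_1* ≈ 297, N_2* ≈ 396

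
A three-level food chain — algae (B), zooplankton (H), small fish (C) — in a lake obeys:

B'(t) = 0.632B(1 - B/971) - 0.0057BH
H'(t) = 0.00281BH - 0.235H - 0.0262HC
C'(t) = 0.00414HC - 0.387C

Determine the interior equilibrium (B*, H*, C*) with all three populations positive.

B* ≈ 152, H* ≈ 93.5, C* ≈ 7.37

From dC/dt = 0: 0.00414H* = 0.387, so H* = 93.5.
From dB/dt = 0: 0.632(1 - B*/971) = 0.0057·93.5, giving B* = 971·(1 - 0.843) = 152.
From dH/dt = 0: 0.00281·152 - 0.235 = 0.0262C*, so C* = 0.193/0.0262 = 7.37.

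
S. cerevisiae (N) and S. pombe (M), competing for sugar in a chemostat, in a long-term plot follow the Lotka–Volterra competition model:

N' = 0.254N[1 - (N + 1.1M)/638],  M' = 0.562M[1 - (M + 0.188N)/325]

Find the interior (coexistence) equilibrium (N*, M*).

N* ≈ 354, M* ≈ 259

Setting both brackets to zero gives the nullclines N + 1.1M = 638 and 0.188N + M = 325.
Substituting M = 325 - 0.188N into the first: N(1 - 1.1·0.188) = 638 - 1.1·325.
So N* = 280/0.793 = 354, and then M* = 325 - 0.188·354 = 259.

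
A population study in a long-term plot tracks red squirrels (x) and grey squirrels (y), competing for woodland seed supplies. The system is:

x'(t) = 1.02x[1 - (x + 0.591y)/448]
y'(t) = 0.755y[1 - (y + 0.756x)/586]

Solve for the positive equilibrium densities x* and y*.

x* ≈ 184, y* ≈ 447

Setting both brackets to zero gives the nullclines x + 0.591y = 448 and 0.756x + y = 586.
Substituting y = 586 - 0.756x into the first: x(1 - 0.591·0.756) = 448 - 0.591·586.
So x* = 102/0.553 = 184, and then y* = 586 - 0.756·184 = 447.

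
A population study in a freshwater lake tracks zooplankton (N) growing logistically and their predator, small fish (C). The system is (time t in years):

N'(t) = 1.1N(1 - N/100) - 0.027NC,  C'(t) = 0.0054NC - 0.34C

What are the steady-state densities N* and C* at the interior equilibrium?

From dC/dt = 0 with C > 0: 0.0054N* = 0.34, so N* = 63.
Substitute into dN/dt = 0: 1.1(1 - 63/100) = 0.027C*.
The bracket is 0.37, giving C* = 0.407/0.027 = 15.1.

N* ≈ 63, C* ≈ 15.1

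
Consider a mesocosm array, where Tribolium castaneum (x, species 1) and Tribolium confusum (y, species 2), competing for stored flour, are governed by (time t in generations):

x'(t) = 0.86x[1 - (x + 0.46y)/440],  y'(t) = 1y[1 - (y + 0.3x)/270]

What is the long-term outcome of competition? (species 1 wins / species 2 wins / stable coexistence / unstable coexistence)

stable coexistence

Compare the nullcline intercepts: K1/α12 = 440/0.46 = 957 > K2 = 270; K2/α21 = 270/0.3 = 900 > K1 = 440.
Since both inequalities hold, each species can invade when rare, so the interior equilibrium is stable.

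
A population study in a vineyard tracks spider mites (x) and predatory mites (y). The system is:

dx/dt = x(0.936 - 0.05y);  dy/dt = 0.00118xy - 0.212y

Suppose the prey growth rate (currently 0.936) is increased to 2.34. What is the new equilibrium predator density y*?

y* ≈ 46.8

At the interior fixed point, setting dx/dt = 0 with x > 0 fixes y* = (prey growth rate)/(xy coefficient) — independent of the other coefficients.
With the change, y* = 2.34/0.05 = 46.8; it rises from 18.7.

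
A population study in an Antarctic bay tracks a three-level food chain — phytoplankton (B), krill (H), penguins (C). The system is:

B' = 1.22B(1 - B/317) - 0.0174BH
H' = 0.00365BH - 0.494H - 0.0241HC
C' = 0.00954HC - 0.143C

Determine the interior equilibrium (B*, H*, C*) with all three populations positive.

B* ≈ 249, H* ≈ 15, C* ≈ 17.2

From dC/dt = 0: 0.00954H* = 0.143, so H* = 15.
From dB/dt = 0: 1.22(1 - B*/317) = 0.0174·15, giving B* = 317·(1 - 0.214) = 249.
From dH/dt = 0: 0.00365·249 - 0.494 = 0.0241C*, so C* = 0.416/0.0241 = 17.2.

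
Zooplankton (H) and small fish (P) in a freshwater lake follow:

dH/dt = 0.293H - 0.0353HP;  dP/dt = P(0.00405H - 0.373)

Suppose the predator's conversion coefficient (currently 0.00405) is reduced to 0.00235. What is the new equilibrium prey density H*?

At the interior fixed point, setting dP/dt = 0 with P > 0 fixes H* = (predator death rate)/(HP coefficient) — independent of the other coefficients.
With the change, H* = 0.373/0.00235 = 159; it rises from 92.1.

H* ≈ 159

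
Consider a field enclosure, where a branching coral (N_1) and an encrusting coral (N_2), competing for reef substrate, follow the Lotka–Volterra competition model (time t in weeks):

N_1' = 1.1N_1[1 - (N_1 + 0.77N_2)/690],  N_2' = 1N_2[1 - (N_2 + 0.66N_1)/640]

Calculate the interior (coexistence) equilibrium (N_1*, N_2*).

N_1* ≈ 401, N_2* ≈ 375

Setting both brackets to zero gives the nullclines N_1 + 0.77N_2 = 690 and 0.66N_1 + N_2 = 640.
Substituting N_2 = 640 - 0.66N_1 into the first: N_1(1 - 0.77·0.66) = 690 - 0.77·640.
So N_1* = 197/0.492 = 401, and then N_2* = 640 - 0.66·401 = 375.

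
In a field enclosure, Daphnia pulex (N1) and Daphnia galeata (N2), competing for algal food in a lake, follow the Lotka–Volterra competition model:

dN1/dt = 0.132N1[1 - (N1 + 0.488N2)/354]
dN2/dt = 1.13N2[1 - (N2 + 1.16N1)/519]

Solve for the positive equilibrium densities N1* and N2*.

Setting both brackets to zero gives the nullclines N1 + 0.488N2 = 354 and 1.16N1 + N2 = 519.
Substituting N2 = 519 - 1.16N1 into the first: N1(1 - 0.488·1.16) = 354 - 0.488·519.
So N1* = 101/0.434 = 232, and then N2* = 519 - 1.16·232 = 250.

N1* ≈ 232, N2* ≈ 250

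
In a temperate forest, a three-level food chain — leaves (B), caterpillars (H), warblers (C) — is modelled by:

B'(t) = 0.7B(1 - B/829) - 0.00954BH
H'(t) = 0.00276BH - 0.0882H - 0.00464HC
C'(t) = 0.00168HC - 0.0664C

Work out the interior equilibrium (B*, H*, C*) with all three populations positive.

B* ≈ 382, H* ≈ 39.5, C* ≈ 208

From dC/dt = 0: 0.00168H* = 0.0664, so H* = 39.5.
From dB/dt = 0: 0.7(1 - B*/829) = 0.00954·39.5, giving B* = 829·(1 - 0.539) = 382.
From dH/dt = 0: 0.00276·382 - 0.0882 = 0.00464C*, so C* = 0.967/0.00464 = 208.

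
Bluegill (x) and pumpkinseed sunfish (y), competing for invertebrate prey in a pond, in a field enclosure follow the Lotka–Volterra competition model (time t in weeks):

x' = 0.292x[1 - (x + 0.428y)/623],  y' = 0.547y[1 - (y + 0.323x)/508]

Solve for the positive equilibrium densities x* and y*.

Setting both brackets to zero gives the nullclines x + 0.428y = 623 and 0.323x + y = 508.
Substituting y = 508 - 0.323x into the first: x(1 - 0.428·0.323) = 623 - 0.428·508.
So x* = 406/0.862 = 471, and then y* = 508 - 0.323·471 = 356.

x* ≈ 471, y* ≈ 356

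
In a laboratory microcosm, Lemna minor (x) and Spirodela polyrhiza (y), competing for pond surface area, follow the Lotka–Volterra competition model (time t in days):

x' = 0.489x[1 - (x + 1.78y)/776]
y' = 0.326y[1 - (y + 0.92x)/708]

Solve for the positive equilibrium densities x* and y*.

x* ≈ 759, y* ≈ 9.28

Setting both brackets to zero gives the nullclines x + 1.78y = 776 and 0.92x + y = 708.
Substituting y = 708 - 0.92x into the first: x(1 - 1.78·0.92) = 776 - 1.78·708.
So x* = -484/-0.638 = 759, and then y* = 708 - 0.92·759 = 9.28.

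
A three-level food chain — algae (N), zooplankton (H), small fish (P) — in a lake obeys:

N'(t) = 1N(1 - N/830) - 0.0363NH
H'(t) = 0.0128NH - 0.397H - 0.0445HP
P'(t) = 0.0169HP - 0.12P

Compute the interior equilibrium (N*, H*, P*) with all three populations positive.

N* ≈ 616, H* ≈ 7.1, P* ≈ 168

From dP/dt = 0: 0.0169H* = 0.12, so H* = 7.1.
From dN/dt = 0: 1(1 - N*/830) = 0.0363·7.1, giving N* = 830·(1 - 0.258) = 616.
From dH/dt = 0: 0.0128·616 - 0.397 = 0.0445P*, so P* = 7.49/0.0445 = 168.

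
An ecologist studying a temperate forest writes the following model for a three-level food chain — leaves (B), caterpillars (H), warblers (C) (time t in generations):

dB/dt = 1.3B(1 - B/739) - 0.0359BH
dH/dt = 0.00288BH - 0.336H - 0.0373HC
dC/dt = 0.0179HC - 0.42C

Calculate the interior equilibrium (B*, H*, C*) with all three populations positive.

From dC/dt = 0: 0.0179H* = 0.42, so H* = 23.5.
From dB/dt = 0: 1.3(1 - B*/739) = 0.0359·23.5, giving B* = 739·(1 - 0.648) = 260.
From dH/dt = 0: 0.00288·260 - 0.336 = 0.0373C*, so C* = 0.413/0.0373 = 11.1.

B* ≈ 260, H* ≈ 23.5, C* ≈ 11.1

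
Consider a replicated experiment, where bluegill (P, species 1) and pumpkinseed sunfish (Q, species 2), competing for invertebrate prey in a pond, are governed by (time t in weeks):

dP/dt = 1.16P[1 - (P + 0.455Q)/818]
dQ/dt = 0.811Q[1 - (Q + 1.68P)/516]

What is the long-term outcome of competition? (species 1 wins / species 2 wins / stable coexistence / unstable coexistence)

Compare the nullcline intercepts: K1/α12 = 818/0.455 = 1800 > K2 = 516; K2/α21 = 516/1.68 = 307 < K1 = 818.
Since the inequalities point opposite ways, species 1 can invade but species 2 cannot.

species 1 excludes species 2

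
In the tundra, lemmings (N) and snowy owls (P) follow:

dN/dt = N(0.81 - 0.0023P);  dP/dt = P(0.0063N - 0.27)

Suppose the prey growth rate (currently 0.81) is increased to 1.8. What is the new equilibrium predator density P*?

P* ≈ 783

At the interior fixed point, setting dN/dt = 0 with N > 0 fixes P* = (prey growth rate)/(NP coefficient) — independent of the other coefficients.
With the change, P* = 1.8/0.0023 = 783; it rises from 352.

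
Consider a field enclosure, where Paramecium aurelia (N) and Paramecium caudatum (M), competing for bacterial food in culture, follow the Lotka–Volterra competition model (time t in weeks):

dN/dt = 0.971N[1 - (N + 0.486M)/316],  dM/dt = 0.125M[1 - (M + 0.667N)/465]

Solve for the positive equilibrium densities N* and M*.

N* ≈ 133, M* ≈ 376

Setting both brackets to zero gives the nullclines N + 0.486M = 316 and 0.667N + M = 465.
Substituting M = 465 - 0.667N into the first: N(1 - 0.486·0.667) = 316 - 0.486·465.
So N* = 90/0.676 = 133, and then M* = 465 - 0.667·133 = 376.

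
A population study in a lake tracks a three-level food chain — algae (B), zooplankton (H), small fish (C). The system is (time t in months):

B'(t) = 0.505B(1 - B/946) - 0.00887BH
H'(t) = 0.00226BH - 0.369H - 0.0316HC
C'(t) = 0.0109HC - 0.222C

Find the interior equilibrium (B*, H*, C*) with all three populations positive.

B* ≈ 608, H* ≈ 20.4, C* ≈ 31.8

From dC/dt = 0: 0.0109H* = 0.222, so H* = 20.4.
From dB/dt = 0: 0.505(1 - B*/946) = 0.00887·20.4, giving B* = 946·(1 - 0.358) = 608.
From dH/dt = 0: 0.00226·608 - 0.369 = 0.0316C*, so C* = 1/0.0316 = 31.8.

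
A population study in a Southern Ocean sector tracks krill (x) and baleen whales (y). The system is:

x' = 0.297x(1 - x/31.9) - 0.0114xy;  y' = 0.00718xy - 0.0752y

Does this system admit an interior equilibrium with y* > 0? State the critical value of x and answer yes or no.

Threshold x = 10.5; K > 10.5, so yes, the predator persists.

The predator equation gives dy/dt > 0 only when x > 0.0752/0.00718 = 10.5.
Without the predator, x → K = 31.9. Since 31.9 > 10.5, the predator can invade and persist.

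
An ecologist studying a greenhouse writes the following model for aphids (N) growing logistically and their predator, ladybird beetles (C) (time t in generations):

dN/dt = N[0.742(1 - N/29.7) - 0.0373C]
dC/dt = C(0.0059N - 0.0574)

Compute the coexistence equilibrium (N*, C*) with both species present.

From dC/dt = 0 with C > 0: 0.0059N* = 0.0574, so N* = 9.73.
Substitute into dN/dt = 0: 0.742(1 - 9.73/29.7) = 0.0373C*.
The bracket is 0.672, giving C* = 0.499/0.0373 = 13.4.

N* ≈ 9.73, C* ≈ 13.4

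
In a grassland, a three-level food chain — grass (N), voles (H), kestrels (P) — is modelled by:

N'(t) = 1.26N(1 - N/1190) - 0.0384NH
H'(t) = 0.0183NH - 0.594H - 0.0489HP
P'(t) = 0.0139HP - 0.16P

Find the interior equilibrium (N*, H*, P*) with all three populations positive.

N* ≈ 773, H* ≈ 11.5, P* ≈ 277

From dP/dt = 0: 0.0139H* = 0.16, so H* = 11.5.
From dN/dt = 0: 1.26(1 - N*/1190) = 0.0384·11.5, giving N* = 1190·(1 - 0.351) = 773.
From dH/dt = 0: 0.0183·773 - 0.594 = 0.0489P*, so P* = 13.5/0.0489 = 277.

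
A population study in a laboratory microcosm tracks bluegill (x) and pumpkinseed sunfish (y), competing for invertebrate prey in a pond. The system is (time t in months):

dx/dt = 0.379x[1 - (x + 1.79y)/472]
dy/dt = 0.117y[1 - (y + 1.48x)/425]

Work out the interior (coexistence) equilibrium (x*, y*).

Setting both brackets to zero gives the nullclines x + 1.79y = 472 and 1.48x + y = 425.
Substituting y = 425 - 1.48x into the first: x(1 - 1.79·1.48) = 472 - 1.79·425.
So x* = -289/-1.65 = 175, and then y* = 425 - 1.48·175 = 166.

x* ≈ 175, y* ≈ 166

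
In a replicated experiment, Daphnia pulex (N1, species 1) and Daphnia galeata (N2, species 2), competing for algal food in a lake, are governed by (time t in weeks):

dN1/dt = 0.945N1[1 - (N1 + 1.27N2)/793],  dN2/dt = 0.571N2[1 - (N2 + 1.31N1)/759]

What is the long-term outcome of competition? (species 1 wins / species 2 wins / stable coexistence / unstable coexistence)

Compare the nullcline intercepts: K1/α12 = 793/1.27 = 624 < K2 = 759; K2/α21 = 759/1.31 = 579 < K1 = 793.
Since both are reversed, neither can invade when rare; the interior point is a saddle.

unstable coexistence (outcome depends on initial conditions)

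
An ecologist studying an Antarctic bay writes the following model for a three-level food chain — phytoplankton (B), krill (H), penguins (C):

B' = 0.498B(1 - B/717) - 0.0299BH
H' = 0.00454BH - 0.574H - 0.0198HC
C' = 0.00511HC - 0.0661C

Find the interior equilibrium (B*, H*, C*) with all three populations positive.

From dC/dt = 0: 0.00511H* = 0.0661, so H* = 12.9.
From dB/dt = 0: 0.498(1 - B*/717) = 0.0299·12.9, giving B* = 717·(1 - 0.777) = 160.
From dH/dt = 0: 0.00454·160 - 0.574 = 0.0198C*, so C* = 0.153/0.0198 = 7.73.

B* ≈ 160, H* ≈ 12.9, C* ≈ 7.73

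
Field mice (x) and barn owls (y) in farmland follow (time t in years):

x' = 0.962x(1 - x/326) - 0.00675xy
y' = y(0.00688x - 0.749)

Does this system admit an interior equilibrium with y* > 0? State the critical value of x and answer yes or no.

Threshold x = 109; K > 109, so yes, the predator persists.

The predator equation gives dy/dt > 0 only when x > 0.749/0.00688 = 109.
Without the predator, x → K = 326. Since 326 > 109, the predator can invade and persist.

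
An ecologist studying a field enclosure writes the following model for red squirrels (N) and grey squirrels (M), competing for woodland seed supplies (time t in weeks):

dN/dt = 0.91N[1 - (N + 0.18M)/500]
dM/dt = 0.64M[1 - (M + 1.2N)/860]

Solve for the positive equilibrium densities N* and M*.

N* ≈ 440, M* ≈ 332

Setting both brackets to zero gives the nullclines N + 0.18M = 500 and 1.2N + M = 860.
Substituting M = 860 - 1.2N into the first: N(1 - 0.18·1.2) = 500 - 0.18·860.
So N* = 345/0.784 = 440, and then M* = 860 - 1.2·440 = 332.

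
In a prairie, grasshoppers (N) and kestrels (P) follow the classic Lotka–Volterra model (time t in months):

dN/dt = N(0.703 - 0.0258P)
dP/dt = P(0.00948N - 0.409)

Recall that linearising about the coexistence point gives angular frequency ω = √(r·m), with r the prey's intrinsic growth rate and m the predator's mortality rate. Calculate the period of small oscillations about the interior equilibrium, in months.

Here r = 0.703 and m = 0.409, so r·m = 0.288.
ω = √0.288 = 0.536 per month, hence T = 2π/ω ≈ 11.7 months.

T ≈ 11.7 months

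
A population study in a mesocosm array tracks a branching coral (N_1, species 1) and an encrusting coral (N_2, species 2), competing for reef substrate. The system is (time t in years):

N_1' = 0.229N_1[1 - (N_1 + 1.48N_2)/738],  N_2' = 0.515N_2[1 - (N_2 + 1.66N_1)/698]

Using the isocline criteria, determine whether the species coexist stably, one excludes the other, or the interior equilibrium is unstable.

unstable coexistence (outcome depends on initial conditions)

Compare the nullcline intercepts: K1/α12 = 738/1.48 = 499 < K2 = 698; K2/α21 = 698/1.66 = 420 < K1 = 738.
Since both are reversed, neither can invade when rare; the interior point is a saddle.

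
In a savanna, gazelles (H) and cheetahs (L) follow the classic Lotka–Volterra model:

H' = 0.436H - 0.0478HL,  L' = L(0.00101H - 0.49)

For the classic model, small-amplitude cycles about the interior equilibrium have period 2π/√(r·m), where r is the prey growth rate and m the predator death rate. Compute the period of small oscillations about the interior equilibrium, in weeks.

Here r = 0.436 and m = 0.49, so r·m = 0.214.
ω = √0.214 = 0.462 per week, hence T = 2π/ω ≈ 13.6 weeks.

T ≈ 13.6 weeks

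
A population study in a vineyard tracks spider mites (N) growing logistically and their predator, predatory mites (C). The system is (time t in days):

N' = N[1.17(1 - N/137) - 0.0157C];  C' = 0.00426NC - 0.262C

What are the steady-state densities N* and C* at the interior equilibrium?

From dC/dt = 0 with C > 0: 0.00426N* = 0.262, so N* = 61.5.
Substitute into dN/dt = 0: 1.17(1 - 61.5/137) = 0.0157C*.
The bracket is 0.551, giving C* = 0.645/0.0157 = 41.1.

N* ≈ 61.5, C* ≈ 41.1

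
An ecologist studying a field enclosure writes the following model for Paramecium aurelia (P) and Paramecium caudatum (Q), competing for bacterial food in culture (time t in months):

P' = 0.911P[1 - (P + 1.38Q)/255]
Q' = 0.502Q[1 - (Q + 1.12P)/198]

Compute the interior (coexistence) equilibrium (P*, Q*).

P* ≈ 33.4, Q* ≈ 161

Setting both brackets to zero gives the nullclines P + 1.38Q = 255 and 1.12P + Q = 198.
Substituting Q = 198 - 1.12P into the first: P(1 - 1.38·1.12) = 255 - 1.38·198.
So P* = -18.2/-0.546 = 33.4, and then Q* = 198 - 1.12·33.4 = 161.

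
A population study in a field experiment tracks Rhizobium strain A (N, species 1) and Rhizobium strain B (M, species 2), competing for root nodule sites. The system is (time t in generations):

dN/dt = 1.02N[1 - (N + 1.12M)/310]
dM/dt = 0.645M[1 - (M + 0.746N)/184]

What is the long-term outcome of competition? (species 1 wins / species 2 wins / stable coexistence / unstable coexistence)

species 1 excludes species 2

Compare the nullcline intercepts: K1/α12 = 310/1.12 = 277 > K2 = 184; K2/α21 = 184/0.746 = 247 < K1 = 310.
Since the inequalities point opposite ways, species 1 can invade but species 2 cannot.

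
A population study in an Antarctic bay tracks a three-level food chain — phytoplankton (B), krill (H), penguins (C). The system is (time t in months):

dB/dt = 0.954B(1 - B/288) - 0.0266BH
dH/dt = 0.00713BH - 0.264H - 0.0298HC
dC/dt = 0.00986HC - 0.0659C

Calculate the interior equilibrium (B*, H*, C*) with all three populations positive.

From dC/dt = 0: 0.00986H* = 0.0659, so H* = 6.68.
From dB/dt = 0: 0.954(1 - B*/288) = 0.0266·6.68, giving B* = 288·(1 - 0.186) = 234.
From dH/dt = 0: 0.00713·234 - 0.264 = 0.0298C*, so C* = 1.41/0.0298 = 47.2.

B* ≈ 234, H* ≈ 6.68, C* ≈ 47.2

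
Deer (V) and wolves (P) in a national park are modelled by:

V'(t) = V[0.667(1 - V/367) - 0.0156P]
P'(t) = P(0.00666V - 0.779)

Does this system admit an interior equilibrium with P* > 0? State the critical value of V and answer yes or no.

Threshold V = 117; K > 117, so yes, the predator persists.

The predator equation gives dP/dt > 0 only when V > 0.779/0.00666 = 117.
Without the predator, V → K = 367. Since 367 > 117, the predator can invade and persist.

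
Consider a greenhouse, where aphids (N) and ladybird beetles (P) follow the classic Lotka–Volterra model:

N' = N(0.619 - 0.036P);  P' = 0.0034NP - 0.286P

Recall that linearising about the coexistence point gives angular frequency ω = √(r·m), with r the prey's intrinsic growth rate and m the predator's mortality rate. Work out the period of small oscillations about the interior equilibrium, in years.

Here r = 0.619 and m = 0.286, so r·m = 0.177.
ω = √0.177 = 0.421 per year, hence T = 2π/ω ≈ 14.9 years.

T ≈ 14.9 years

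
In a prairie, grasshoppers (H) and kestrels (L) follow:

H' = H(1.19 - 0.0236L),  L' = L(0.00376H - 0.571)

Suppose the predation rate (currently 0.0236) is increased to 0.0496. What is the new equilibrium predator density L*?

At the interior fixed point, setting dH/dt = 0 with H > 0 fixes L* = (prey growth rate)/(HL coefficient) — independent of the other coefficients.
With the change, L* = 1.19/0.0496 = 24; it falls from 50.4.

L* ≈ 24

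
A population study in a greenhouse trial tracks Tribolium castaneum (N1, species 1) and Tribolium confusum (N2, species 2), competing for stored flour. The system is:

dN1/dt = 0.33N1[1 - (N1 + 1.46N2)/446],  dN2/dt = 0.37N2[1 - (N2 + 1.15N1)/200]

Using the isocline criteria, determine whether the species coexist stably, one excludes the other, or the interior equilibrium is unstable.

species 1 excludes species 2

Compare the nullcline intercepts: K1/α12 = 446/1.46 = 305 > K2 = 200; K2/α21 = 200/1.15 = 174 < K1 = 446.
Since the inequalities point opposite ways, species 1 can invade but species 2 cannot.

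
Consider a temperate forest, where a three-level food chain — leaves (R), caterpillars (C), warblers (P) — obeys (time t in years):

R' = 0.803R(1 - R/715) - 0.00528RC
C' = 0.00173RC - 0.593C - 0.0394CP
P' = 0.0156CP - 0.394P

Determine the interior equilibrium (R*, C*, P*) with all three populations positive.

From dP/dt = 0: 0.0156C* = 0.394, so C* = 25.3.
From dR/dt = 0: 0.803(1 - R*/715) = 0.00528·25.3, giving R* = 715·(1 - 0.166) = 596.
From dC/dt = 0: 0.00173·596 - 0.593 = 0.0394P*, so P* = 0.439/0.0394 = 11.1.

R* ≈ 596, C* ≈ 25.3, P* ≈ 11.1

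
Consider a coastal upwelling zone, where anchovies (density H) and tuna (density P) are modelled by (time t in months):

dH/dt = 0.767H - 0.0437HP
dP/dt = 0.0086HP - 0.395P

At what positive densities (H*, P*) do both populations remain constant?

Set dP/dt = 0 with P > 0: 0.0086H - 0.395 = 0, so H* = 0.395/0.0086 = 45.9.
Set dH/dt = 0 with H > 0: 0.767 - 0.0437P = 0, so P* = 0.767/0.0437 = 17.6.

H* ≈ 45.9, P* ≈ 17.6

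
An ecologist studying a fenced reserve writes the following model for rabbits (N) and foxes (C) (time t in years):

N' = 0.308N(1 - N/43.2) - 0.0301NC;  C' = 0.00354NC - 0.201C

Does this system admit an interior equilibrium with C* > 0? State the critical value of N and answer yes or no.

The predator equation gives dC/dt > 0 only when N > 0.201/0.00354 = 56.8.
Without the predator, N → K = 43.2. Since 43.2 < 56.8, the predator cannot invade.

Threshold N = 56.8; K < 56.8, so no, the predator goes extinct.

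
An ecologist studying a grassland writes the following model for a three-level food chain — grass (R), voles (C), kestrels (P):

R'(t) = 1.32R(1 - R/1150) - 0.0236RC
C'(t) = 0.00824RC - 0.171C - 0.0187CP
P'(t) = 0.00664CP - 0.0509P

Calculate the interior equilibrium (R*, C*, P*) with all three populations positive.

R* ≈ 992, C* ≈ 7.67, P* ≈ 428

From dP/dt = 0: 0.00664C* = 0.0509, so C* = 7.67.
From dR/dt = 0: 1.32(1 - R*/1150) = 0.0236·7.67, giving R* = 1150·(1 - 0.137) = 992.
From dC/dt = 0: 0.00824·992 - 0.171 = 0.0187P*, so P* = 8.01/0.0187 = 428.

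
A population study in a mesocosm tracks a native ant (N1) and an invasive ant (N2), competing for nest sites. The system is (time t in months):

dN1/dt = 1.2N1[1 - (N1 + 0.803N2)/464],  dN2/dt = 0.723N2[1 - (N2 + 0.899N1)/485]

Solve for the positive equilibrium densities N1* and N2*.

Setting both brackets to zero gives the nullclines N1 + 0.803N2 = 464 and 0.899N1 + N2 = 485.
Substituting N2 = 485 - 0.899N1 into the first: N1(1 - 0.803·0.899) = 464 - 0.803·485.
So N1* = 74.5/0.278 = 268, and then N2* = 485 - 0.899·268 = 244.

N1* ≈ 268, N2* ≈ 244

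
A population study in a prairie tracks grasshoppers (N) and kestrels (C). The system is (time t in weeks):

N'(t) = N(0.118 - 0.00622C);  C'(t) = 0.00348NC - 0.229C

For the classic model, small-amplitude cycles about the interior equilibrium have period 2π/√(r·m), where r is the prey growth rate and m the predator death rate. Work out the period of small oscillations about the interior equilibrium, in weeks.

T ≈ 38.2 weeks

Here r = 0.118 and m = 0.229, so r·m = 0.027.
ω = √0.027 = 0.164 per week, hence T = 2π/ω ≈ 38.2 weeks.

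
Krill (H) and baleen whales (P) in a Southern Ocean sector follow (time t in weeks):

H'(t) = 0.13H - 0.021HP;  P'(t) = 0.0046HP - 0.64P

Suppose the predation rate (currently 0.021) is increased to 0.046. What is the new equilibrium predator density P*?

At the interior fixed point, setting dH/dt = 0 with H > 0 fixes P* = (prey growth rate)/(HP coefficient) — independent of the other coefficients.
With the change, P* = 0.13/0.046 = 2.83; it falls from 6.19.

P* ≈ 2.83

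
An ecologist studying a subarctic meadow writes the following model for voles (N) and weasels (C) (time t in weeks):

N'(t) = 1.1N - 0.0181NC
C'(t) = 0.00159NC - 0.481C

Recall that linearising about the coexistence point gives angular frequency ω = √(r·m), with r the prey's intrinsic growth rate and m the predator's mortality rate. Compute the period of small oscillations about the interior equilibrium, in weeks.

Here r = 1.1 and m = 0.481, so r·m = 0.529.
ω = √0.529 = 0.727 per week, hence T = 2π/ω ≈ 8.64 weeks.

T ≈ 8.64 weeks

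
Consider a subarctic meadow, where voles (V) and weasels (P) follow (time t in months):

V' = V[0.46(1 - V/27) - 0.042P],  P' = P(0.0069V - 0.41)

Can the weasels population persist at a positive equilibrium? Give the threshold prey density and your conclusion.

Threshold V = 59.4; K < 59.4, so no, the predator goes extinct.

The predator equation gives dP/dt > 0 only when V > 0.41/0.0069 = 59.4.
Without the predator, V → K = 27. Since 27 < 59.4, the predator cannot invade.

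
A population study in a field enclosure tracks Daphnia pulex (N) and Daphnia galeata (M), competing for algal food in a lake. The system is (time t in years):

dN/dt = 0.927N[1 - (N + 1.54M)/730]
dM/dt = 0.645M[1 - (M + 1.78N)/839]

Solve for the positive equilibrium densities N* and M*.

Setting both brackets to zero gives the nullclines N + 1.54M = 730 and 1.78N + M = 839.
Substituting M = 839 - 1.78N into the first: N(1 - 1.54·1.78) = 730 - 1.54·839.
So N* = -562/-1.74 = 323, and then M* = 839 - 1.78·323 = 264.

N* ≈ 323, M* ≈ 264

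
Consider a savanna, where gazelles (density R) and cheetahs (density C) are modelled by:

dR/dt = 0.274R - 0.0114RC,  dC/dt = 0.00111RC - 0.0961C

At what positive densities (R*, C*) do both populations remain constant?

R* ≈ 86.6, C* ≈ 24

Set dC/dt = 0 with C > 0: 0.00111R - 0.0961 = 0, so R* = 0.0961/0.00111 = 86.6.
Set dR/dt = 0 with R > 0: 0.274 - 0.0114C = 0, so C* = 0.274/0.0114 = 24.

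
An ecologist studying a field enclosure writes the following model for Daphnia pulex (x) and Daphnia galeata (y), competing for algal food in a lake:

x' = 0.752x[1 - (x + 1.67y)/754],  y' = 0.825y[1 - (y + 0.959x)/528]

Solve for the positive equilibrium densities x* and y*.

Setting both brackets to zero gives the nullclines x + 1.67y = 754 and 0.959x + y = 528.
Substituting y = 528 - 0.959x into the first: x(1 - 1.67·0.959) = 754 - 1.67·528.
So x* = -128/-0.602 = 212, and then y* = 528 - 0.959·212 = 324.

x* ≈ 212, y* ≈ 324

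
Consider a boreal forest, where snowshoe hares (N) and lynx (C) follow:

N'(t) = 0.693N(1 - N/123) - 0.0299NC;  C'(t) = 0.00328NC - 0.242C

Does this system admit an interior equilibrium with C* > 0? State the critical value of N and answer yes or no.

The predator equation gives dC/dt > 0 only when N > 0.242/0.00328 = 73.8.
Without the predator, N → K = 123. Since 123 > 73.8, the predator can invade and persist.

Threshold N = 73.8; K > 73.8, so yes, the predator persists.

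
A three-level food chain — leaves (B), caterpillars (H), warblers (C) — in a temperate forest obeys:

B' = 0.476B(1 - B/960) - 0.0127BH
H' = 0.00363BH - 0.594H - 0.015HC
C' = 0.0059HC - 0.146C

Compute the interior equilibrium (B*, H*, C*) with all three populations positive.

From dC/dt = 0: 0.0059H* = 0.146, so H* = 24.7.
From dB/dt = 0: 0.476(1 - B*/960) = 0.0127·24.7, giving B* = 960·(1 - 0.66) = 326.
From dH/dt = 0: 0.00363·326 - 0.594 = 0.015C*, so C* = 0.59/0.015 = 39.3.

B* ≈ 326, H* ≈ 24.7, C* ≈ 39.3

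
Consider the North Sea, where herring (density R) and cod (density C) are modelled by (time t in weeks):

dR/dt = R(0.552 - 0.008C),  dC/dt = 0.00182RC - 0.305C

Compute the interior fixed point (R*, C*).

R* ≈ 168, C* ≈ 69

Set dC/dt = 0 with C > 0: 0.00182R - 0.305 = 0, so R* = 0.305/0.00182 = 168.
Set dR/dt = 0 with R > 0: 0.552 - 0.008C = 0, so C* = 0.552/0.008 = 69.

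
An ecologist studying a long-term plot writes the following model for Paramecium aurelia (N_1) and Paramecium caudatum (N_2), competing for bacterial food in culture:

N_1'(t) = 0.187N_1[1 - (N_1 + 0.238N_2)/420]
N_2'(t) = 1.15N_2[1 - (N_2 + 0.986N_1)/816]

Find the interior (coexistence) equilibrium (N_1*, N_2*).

Setting both brackets to zero gives the nullclines N_1 + 0.238N_2 = 420 and 0.986N_1 + N_2 = 816.
Substituting N_2 = 816 - 0.986N_1 into the first: N_1(1 - 0.238·0.986) = 420 - 0.238·816.
So N_1* = 226/0.765 = 295, and then N_2* = 816 - 0.986·295 = 525.

N_1* ≈ 295, N_2* ≈ 525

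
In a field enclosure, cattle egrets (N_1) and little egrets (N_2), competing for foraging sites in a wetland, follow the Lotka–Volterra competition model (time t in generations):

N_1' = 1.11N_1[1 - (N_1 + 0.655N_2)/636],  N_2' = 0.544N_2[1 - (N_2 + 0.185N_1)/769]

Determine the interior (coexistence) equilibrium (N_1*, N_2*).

Setting both brackets to zero gives the nullclines N_1 + 0.655N_2 = 636 and 0.185N_1 + N_2 = 769.
Substituting N_2 = 769 - 0.185N_1 into the first: N_1(1 - 0.655·0.185) = 636 - 0.655·769.
So N_1* = 132/0.879 = 151, and then N_2* = 769 - 0.185·151 = 741.

N_1* ≈ 151, N_2* ≈ 741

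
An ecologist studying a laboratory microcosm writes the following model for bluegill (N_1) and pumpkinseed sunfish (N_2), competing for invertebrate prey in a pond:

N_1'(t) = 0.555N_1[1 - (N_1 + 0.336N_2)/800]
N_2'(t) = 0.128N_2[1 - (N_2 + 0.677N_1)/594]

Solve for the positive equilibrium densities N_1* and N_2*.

N_1* ≈ 777, N_2* ≈ 67.8

Setting both brackets to zero gives the nullclines N_1 + 0.336N_2 = 800 and 0.677N_1 + N_2 = 594.
Substituting N_2 = 594 - 0.677N_1 into the first: N_1(1 - 0.336·0.677) = 800 - 0.336·594.
So N_1* = 600/0.773 = 777, and then N_2* = 594 - 0.677·777 = 67.8.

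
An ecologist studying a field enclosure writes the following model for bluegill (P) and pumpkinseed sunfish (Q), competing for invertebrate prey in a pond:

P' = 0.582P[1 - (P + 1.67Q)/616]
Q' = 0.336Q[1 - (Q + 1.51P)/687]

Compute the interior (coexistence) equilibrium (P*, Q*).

P* ≈ 349, Q* ≈ 160

Setting both brackets to zero gives the nullclines P + 1.67Q = 616 and 1.51P + Q = 687.
Substituting Q = 687 - 1.51P into the first: P(1 - 1.67·1.51) = 616 - 1.67·687.
So P* = -531/-1.52 = 349, and then Q* = 687 - 1.51·349 = 160.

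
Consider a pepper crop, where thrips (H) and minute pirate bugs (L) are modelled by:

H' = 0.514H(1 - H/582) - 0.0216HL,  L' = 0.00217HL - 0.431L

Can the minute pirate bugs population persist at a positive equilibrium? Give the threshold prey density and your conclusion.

Threshold H = 199; K > 199, so yes, the predator persists.

The predator equation gives dL/dt > 0 only when H > 0.431/0.00217 = 199.
Without the predator, H → K = 582. Since 582 > 199, the predator can invade and persist.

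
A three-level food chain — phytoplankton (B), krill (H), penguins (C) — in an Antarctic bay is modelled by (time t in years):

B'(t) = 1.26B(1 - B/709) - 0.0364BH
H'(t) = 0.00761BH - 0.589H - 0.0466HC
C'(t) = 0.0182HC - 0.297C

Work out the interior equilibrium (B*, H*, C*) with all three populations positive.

B* ≈ 375, H* ≈ 16.3, C* ≈ 48.6

From dC/dt = 0: 0.0182H* = 0.297, so H* = 16.3.
From dB/dt = 0: 1.26(1 - B*/709) = 0.0364·16.3, giving B* = 709·(1 - 0.471) = 375.
From dH/dt = 0: 0.00761·375 - 0.589 = 0.0466C*, so C* = 2.26/0.0466 = 48.6.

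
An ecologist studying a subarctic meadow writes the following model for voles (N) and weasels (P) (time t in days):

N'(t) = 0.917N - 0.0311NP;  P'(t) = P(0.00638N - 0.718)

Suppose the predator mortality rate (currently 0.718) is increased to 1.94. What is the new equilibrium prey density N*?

N* ≈ 304

At the interior fixed point, setting dP/dt = 0 with P > 0 fixes N* = (predator death rate)/(NP coefficient) — independent of the other coefficients.
With the change, N* = 1.94/0.00638 = 304; it rises from 113.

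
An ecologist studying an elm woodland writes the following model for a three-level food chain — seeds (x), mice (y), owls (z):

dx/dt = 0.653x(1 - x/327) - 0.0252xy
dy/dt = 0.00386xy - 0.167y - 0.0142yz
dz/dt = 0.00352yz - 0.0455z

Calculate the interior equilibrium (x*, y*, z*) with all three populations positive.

x* ≈ 164, y* ≈ 12.9, z* ≈ 32.8

From dz/dt = 0: 0.00352y* = 0.0455, so y* = 12.9.
From dx/dt = 0: 0.653(1 - x*/327) = 0.0252·12.9, giving x* = 327·(1 - 0.499) = 164.
From dy/dt = 0: 0.00386·164 - 0.167 = 0.0142z*, so z* = 0.466/0.0142 = 32.8.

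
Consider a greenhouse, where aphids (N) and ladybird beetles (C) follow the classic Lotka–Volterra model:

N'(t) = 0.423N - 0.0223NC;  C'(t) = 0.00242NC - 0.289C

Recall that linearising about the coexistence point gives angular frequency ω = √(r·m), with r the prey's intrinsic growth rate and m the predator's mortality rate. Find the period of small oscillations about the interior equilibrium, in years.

T ≈ 18 years

Here r = 0.423 and m = 0.289, so r·m = 0.122.
ω = √0.122 = 0.35 per year, hence T = 2π/ω ≈ 18 years.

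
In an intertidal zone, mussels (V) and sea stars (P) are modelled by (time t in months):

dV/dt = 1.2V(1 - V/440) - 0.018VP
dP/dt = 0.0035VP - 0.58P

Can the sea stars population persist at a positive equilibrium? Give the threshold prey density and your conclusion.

The predator equation gives dP/dt > 0 only when V > 0.58/0.0035 = 166.
Without the predator, V → K = 440. Since 440 > 166, the predator can invade and persist.

Threshold V = 166; K > 166, so yes, the predator persists.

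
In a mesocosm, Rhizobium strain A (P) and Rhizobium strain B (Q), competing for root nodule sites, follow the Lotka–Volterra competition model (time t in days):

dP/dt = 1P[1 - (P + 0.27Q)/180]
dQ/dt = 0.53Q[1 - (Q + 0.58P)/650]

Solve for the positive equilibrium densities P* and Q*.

P* ≈ 5.34, Q* ≈ 647

Setting both brackets to zero gives the nullclines P + 0.27Q = 180 and 0.58P + Q = 650.
Substituting Q = 650 - 0.58P into the first: P(1 - 0.27·0.58) = 180 - 0.27·650.
So P* = 4.5/0.843 = 5.34, and then Q* = 650 - 0.58·5.34 = 647.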